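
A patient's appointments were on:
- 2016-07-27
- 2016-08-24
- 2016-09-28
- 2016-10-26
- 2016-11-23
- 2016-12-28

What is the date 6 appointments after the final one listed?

These are Wednesdays at 28- or 35-day spacing (28, 35, 28, 28, 35).
The pattern: 4th Wednesday of the month.
January 2017 — 4th Wednesday is 2017-01-25.
February 2017 — 4th Wednesday is 2017-02-22.
March 2017 — 4th Wednesday is 2017-03-22.
April 2017 — 4th Wednesday is 2017-04-26.
4th Wednesday of May 2017: 2017-05-24.
4th Wednesday of June 2017: 2017-06-28.

2017-06-28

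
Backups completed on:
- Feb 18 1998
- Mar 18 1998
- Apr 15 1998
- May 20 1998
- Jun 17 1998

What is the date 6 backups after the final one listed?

Dec 16 1998

These are Wednesdays at 28- or 35-day spacing (28, 28, 35, 28).
The pattern: 3rd Wednesday of the month.
July 1998 — 3rd Wednesday is Jul 15 1998.
August 1998 — 3rd Wednesday is Aug 19 1998.
September 1998 — 3rd Wednesday is Sep 16 1998.
3rd Wednesday of October 1998: Oct 21 1998.
November 1998 — 3rd Wednesday is Nov 18 1998.
3rd Wednesday of December 1998: Dec 16 1998.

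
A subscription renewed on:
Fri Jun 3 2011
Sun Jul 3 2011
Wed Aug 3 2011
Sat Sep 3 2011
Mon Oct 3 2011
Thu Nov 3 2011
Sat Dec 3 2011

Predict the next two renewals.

Gaps: 30, 31, 31, 30, 31, 30 days — not constant. Every event is on the 3rd of the month.
Pattern: the 3rd of each month.
Next: January 2012 → Tue Jan 3 2012.
Next: February 2012 → Fri Feb 3 2012.

Tue Jan 3 2012, Fri Feb 3 2012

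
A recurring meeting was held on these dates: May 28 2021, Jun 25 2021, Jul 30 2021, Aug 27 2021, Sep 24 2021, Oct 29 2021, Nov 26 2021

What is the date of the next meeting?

All Fridays; the gaps (28, 35, 28, 28, 35, 28) vary with month length.
This is the last Friday of each month.
December 2021 ends with Friday Dec 31 2021.

Dec 31 2021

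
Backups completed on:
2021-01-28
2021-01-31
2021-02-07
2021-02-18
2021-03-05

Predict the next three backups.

2021-03-24, 2021-04-16, 2021-05-13

Gaps: 3, 7, 11, 15 days — each gap is 4 larger than the previous one.
Next gap: 19 days. 2021-03-05 + 19 days = 2021-03-24.
Next gap: 23 days. 2021-03-24 + 23 days = 2021-04-16.
Next gap: 27 days. 2021-04-16 + 27 days = 2021-05-13.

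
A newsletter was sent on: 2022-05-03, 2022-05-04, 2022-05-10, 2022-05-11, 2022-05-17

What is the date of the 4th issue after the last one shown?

2022-05-31

Gaps: 1, 6, 1, 6 days — not constant, but cyclic with period 2.
The events fall on every Tuesday and Wednesday.
The following Wednesday is 2022-05-18.
The following Tuesday is 2022-05-24.
Next Wednesday: 2022-05-25.
Next Tuesday: 2022-05-31.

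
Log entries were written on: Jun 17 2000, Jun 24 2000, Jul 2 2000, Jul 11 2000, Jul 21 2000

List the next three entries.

Aug 1 2000, Aug 13 2000, Aug 26 2000

Gaps: 7, 8, 9, 10 days — each gap is 1 larger than the previous one.
Next gap: 11 days. Jul 21 2000 + 11 days = Aug 1 2000.
Next gap: 12 days. Aug 1 2000 + 12 days = Aug 13 2000.
Next gap: 13 days. Aug 13 2000 + 13 days = Aug 26 2000.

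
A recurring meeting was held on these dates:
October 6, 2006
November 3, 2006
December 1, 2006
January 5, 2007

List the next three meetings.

February 2, 2007; March 2, 2007; April 6, 2007

Gaps: 28, 28, 35 days — a mix of 28 and 35. Every date is a Friday.
Each is the 1st Friday of its month.
1st Friday of February 2007: February 2, 2007.
1st Friday of March 2007: March 2, 2007.
1st Friday of April 2007: April 6, 2007.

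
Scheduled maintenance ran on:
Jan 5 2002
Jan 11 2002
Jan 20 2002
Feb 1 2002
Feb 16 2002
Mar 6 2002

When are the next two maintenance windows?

Mar 27 2002, Apr 20 2002

Intervals are 6, 9, 12, 15, 18 days — an arithmetic progression with common difference 3.
Next gap: 21 days. Mar 6 2002 + 21 days = Mar 27 2002.
Next gap: 24 days. Mar 27 2002 + 24 days = Apr 20 2002.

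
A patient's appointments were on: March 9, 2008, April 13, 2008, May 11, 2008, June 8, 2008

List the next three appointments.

July 13, 2008; August 10, 2008; September 14, 2008

These are Sundays at 28- or 35-day spacing (35, 28, 28).
The pattern: 2nd Sunday of the month.
2nd Sunday of July 2008: July 13, 2008.
2nd Sunday of August 2008: August 10, 2008.
2nd Sunday of September 2008: September 14, 2008.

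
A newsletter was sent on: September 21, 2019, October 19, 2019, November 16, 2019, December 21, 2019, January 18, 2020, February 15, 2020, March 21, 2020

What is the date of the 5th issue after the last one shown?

All dates are Saturdays, 28, 28, 35, 28, 28, 35 days apart.
Specifically, the 3rd Saturday of each month.
3rd Saturday of April 2020: April 18, 2020.
3rd Saturday of May 2020: May 16, 2020.
3rd Saturday of June 2020: June 20, 2020.
July 2020 — 3rd Saturday is July 18, 2020.
3rd Saturday of August 2020: August 15, 2020.

August 15, 2020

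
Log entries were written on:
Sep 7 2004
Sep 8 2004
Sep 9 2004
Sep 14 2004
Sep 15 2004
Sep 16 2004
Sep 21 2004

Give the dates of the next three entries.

Gaps: 1, 1, 5, 1, 1, 5 days — not constant, but cyclic with period 3.
The events fall on every Tuesday, Wednesday and Thursday.
The following Wednesday is Sep 22 2004.
Next Thursday: Sep 23 2004.
The following Tuesday is Sep 28 2004.

Sep 22 2004, Sep 23 2004, Sep 28 2004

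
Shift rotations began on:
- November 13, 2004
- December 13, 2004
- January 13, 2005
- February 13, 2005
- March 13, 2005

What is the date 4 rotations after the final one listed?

Gaps: 30, 31, 31, 28 days — not constant. Every event is on the 13th of the month.
Pattern: the 13th of each month.
Next: April 2005 → April 13, 2005.
Next: May 2005 → May 13, 2005.
June 2005: June 13, 2005.
Next: July 2005 → July 13, 2005.

July 13, 2005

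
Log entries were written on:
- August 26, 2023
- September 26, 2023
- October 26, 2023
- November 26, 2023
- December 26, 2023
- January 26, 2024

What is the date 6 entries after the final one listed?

July 26, 2024

The day-of-month is always 26 (31, 30, 31, 30, 31 days between events).
So this recurs on the 26th of each month.
Next: February 2024 → February 26, 2024.
March 2024: March 26, 2024.
April 2024: April 26, 2024.
May 2024: May 26, 2024.
Next: June 2024 → June 26, 2024.
Next: July 2024 → July 26, 2024.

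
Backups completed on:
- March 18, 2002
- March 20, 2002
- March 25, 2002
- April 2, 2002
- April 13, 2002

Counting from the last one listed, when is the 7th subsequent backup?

Gaps: 2, 5, 8, 11 days — each gap is 3 larger than the previous one.
Next gap: 14 days. April 13, 2002 + 14 days = April 27, 2002.
Next gap: 17 days. April 27, 2002 + 17 days = May 14, 2002.
Next gap: 20 days. May 14, 2002 + 20 days = June 3, 2002.
Next gap: 23 days. June 3, 2002 + 23 days = June 26, 2002.
Next gap: 26 days. June 26, 2002 + 26 days = July 22, 2002.
Next gap: 29 days. July 22, 2002 + 29 days = August 20, 2002.
Next gap: 32 days. August 20, 2002 + 32 days = September 21, 2002.

September 21, 2002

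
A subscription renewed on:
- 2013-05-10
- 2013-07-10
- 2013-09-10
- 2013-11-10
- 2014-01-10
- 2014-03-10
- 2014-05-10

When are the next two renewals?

2014-07-10, 2014-09-10

The day-of-month is always 10 (61, 62, 61, 61, 59, 61 days between events).
So this recurs on the 10th of every 2 months.
July 2014: 2014-07-10.
September 2014: 2014-09-10.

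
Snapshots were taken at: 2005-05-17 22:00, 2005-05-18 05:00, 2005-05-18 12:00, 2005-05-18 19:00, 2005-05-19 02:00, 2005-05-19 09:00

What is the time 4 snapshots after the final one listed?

2005-05-20 13:00

Spacing: 7, 7, 7, 7, 7 h — constant 7 h.
2005-05-19 09:00 + 7 h = 2005-05-19 16:00.
2005-05-19 16:00 + 7 h = 2005-05-19 23:00.
2005-05-19 23:00 + 7 h = 2005-05-20 06:00.
2005-05-20 06:00 + 7 h = 2005-05-20 13:00.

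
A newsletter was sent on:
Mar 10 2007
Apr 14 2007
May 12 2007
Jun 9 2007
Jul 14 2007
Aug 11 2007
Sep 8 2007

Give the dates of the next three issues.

All dates are Saturdays, 35, 28, 28, 35, 28, 28 days apart.
Specifically, the 2nd Saturday of each month.
2nd Saturday of October 2007: Oct 13 2007.
November 2007 — 2nd Saturday is Nov 10 2007.
2nd Saturday of December 2007: Dec 8 2007.

Oct 13 2007, Nov 10 2007, Dec 8 2007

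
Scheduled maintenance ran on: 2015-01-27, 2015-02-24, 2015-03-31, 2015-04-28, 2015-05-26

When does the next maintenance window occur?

These are Tuesdays with 28, 35, 28, 28-day gaps.
Each is the final Tuesday of its month — 2015-03-31 is past the 28th, so '4th Tuesday' doesn't fit.
Last Tuesday of June 2015: 2015-06-30.

2015-06-30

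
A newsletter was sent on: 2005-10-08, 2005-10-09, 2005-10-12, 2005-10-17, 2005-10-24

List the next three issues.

The spacing grows by 2 each time: 1, 3, 5, 7 days.
Next gap: 9 days. 2005-10-24 + 9 days = 2005-11-02.
Next gap: 11 days. 2005-11-02 + 11 days = 2005-11-13.
Next gap: 13 days. 2005-11-13 + 13 days = 2005-11-26.

2005-11-02, 2005-11-13, 2005-11-26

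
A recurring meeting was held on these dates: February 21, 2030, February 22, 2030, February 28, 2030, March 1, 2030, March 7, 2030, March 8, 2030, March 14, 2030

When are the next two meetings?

March 15, 2030; March 21, 2030

The gap pattern 1, 6, 1, 6, 1, 6 repeats every 2 events.
These are the Thursdays and Fridays of each week.
The following Friday is March 15, 2030.
The following Thursday is March 21, 2030.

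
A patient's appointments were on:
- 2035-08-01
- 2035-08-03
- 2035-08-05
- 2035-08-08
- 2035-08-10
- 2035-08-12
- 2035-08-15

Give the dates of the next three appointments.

Gaps: 2, 2, 3, 2, 2, 3 days — not constant, but cyclic with period 3.
The events fall on every Wednesday, Friday and Sunday.
Next Friday: 2035-08-17.
Next Sunday: 2035-08-19.
The following Wednesday is 2035-08-22.

2035-08-17, 2035-08-19, 2035-08-22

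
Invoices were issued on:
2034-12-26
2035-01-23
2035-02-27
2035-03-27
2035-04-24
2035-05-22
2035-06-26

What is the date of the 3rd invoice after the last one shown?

These are Tuesdays at 28- or 35-day spacing (28, 35, 28, 28, 28, 35).
The pattern: 4th Tuesday of the month.
July 2035 — 4th Tuesday is 2035-07-24.
4th Tuesday of August 2035: 2035-08-28.
September 2035 — 4th Tuesday is 2035-09-25.

2035-09-25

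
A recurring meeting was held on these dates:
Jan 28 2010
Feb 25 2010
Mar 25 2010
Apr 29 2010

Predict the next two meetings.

These are Thursdays with 28, 28, 35-day gaps.
Each is the final Thursday of its month — Apr 29 2010 is past the 28th, so '4th Thursday' doesn't fit.
May 2010 ends with Thursday May 27 2010.
Last Thursday of June 2010: Jun 24 2010.

May 27 2010, Jun 24 2010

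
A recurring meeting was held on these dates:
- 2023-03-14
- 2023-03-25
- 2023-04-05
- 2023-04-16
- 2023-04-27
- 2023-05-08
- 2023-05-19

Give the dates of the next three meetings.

Every event comes 11 days after the last (11, 11, 11, 11, 11, 11).
2023-05-19 + 11 days = 2023-05-30.
2023-05-30 + 11 days = 2023-06-10.
2023-06-10 + 11 days = 2023-06-21.

2023-05-30, 2023-06-10, 2023-06-21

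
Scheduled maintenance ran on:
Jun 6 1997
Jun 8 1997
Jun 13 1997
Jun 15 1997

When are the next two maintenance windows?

Gaps: 2, 5, 2 days — not constant, but cyclic with period 2.
The events fall on every Friday and Sunday.
Next Friday: Jun 20 1997.
The following Sunday is Jun 22 1997.

Jun 20 1997, Jun 22 1997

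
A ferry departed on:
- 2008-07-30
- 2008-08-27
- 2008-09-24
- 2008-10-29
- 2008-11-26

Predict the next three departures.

These are Wednesdays with 28, 28, 35, 28-day gaps.
Each is the final Wednesday of its month — 2008-07-30 is past the 28th, so '4th Wednesday' doesn't fit.
Last Wednesday of December 2008: 2008-12-31.
Last Wednesday of January 2009: 2009-01-28.
Last Wednesday of February 2009: 2009-02-25.

2008-12-31, 2009-01-28, 2009-02-25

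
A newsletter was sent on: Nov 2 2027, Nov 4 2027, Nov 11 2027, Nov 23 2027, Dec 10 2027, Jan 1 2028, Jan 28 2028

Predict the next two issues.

Intervals are 2, 7, 12, 17, 22, 27 days — an arithmetic progression with common difference 5.
Next gap: 32 days. Jan 28 2028 + 32 days = Feb 29 2028.
Next gap: 37 days. Feb 29 2028 + 37 days = Apr 6 2028.

Feb 29 2028, Apr 6 2028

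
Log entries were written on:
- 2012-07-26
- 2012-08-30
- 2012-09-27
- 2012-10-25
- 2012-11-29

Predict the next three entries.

2012-12-27, 2013-01-31, 2013-02-28

These are Thursdays with 35, 28, 28, 35-day gaps.
Each is the final Thursday of its month — 2012-08-30 is past the 28th, so '4th Thursday' doesn't fit.
December 2012 ends with Thursday 2012-12-27.
January 2013 ends with Thursday 2013-01-31.
February 2013 ends with Thursday 2013-02-28.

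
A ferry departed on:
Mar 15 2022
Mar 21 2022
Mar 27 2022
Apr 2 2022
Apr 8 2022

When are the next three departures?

Gaps between consecutive events: 6, 6, 6, 6 days — a constant 6-day interval.
Apr 8 2022 + 6 days = Apr 14 2022.
Apr 14 2022 + 6 days = Apr 20 2022.
Apr 20 2022 + 6 days = Apr 26 2022.

Apr 14 2022, Apr 20 2022, Apr 26 2022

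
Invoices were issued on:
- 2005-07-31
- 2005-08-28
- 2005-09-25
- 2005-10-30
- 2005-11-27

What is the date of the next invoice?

All Sundays; the gaps (28, 28, 35, 28) vary with month length.
This is the last Sunday of each month.
December 2005 ends with Sunday 2005-12-25.

2005-12-25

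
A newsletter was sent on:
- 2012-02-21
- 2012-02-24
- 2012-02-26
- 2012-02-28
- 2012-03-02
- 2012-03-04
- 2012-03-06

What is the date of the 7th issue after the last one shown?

2012-03-23

Every event lands on a Tuesday or Friday or Sunday (gaps cycle 3, 2, 2, 3, 2, 2).
So the schedule is: every Tuesday, Friday and Sunday.
The following Friday is 2012-03-09.
Next Sunday: 2012-03-11.
The following Tuesday is 2012-03-13.
Next Friday: 2012-03-16.
Next Sunday: 2012-03-18.
Next Tuesday: 2012-03-20.
The following Friday is 2012-03-23.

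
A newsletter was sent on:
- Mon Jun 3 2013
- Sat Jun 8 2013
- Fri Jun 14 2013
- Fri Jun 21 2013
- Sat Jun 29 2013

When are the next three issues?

Mon Jul 8 2013, Thu Jul 18 2013, Mon Jul 29 2013

The spacing grows by 1 each time: 5, 6, 7, 8 days.
Next gap: 9 days. Sat Jun 29 2013 + 9 days = Mon Jul 8 2013.
Next gap: 10 days. Mon Jul 8 2013 + 10 days = Thu Jul 18 2013.
Next gap: 11 days. Thu Jul 18 2013 + 11 days = Mon Jul 29 2013.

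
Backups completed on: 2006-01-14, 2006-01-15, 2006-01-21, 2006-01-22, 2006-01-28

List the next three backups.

Every event lands on a Saturday or Sunday (gaps cycle 1, 6, 1, 6).
So the schedule is: every Saturday and Sunday.
Next Sunday: 2006-01-29.
The following Saturday is 2006-02-04.
The following Sunday is 2006-02-05.

2006-01-29, 2006-02-04, 2006-02-05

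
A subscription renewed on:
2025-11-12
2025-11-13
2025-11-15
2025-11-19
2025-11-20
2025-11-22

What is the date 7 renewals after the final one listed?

Every event lands on a Wednesday or Thursday or Saturday (gaps cycle 1, 2, 4, 1, 2).
So the schedule is: every Wednesday, Thursday and Saturday.
Next Wednesday: 2025-11-26.
Next Thursday: 2025-11-27.
The following Saturday is 2025-11-29.
The following Wednesday is 2025-12-03.
The following Thursday is 2025-12-04.
Next Saturday: 2025-12-06.
Next Wednesday: 2025-12-10.

2025-12-10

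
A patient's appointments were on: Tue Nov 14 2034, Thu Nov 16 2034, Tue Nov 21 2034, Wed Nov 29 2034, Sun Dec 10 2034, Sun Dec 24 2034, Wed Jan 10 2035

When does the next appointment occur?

Tue Jan 30 2035

Gaps: 2, 5, 8, 11, 14, 17 days — each gap is 3 larger than the previous one.
Next gap: 20 days. Wed Jan 10 2035 + 20 days = Tue Jan 30 2035.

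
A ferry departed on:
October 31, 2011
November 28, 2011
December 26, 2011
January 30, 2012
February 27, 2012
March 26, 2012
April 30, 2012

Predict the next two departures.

Every date is a Monday; gaps 28, 28, 35, 28, 28, 35 days.
Each is the last Monday of its month (at least one falls on the 29th or later, ruling out '4th Monday').
Last Monday of May 2012: May 28, 2012.
Last Monday of June 2012: June 25, 2012.

May 28, 2012; June 25, 2012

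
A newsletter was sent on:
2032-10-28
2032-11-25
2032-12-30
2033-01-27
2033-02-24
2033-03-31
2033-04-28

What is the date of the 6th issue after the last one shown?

All Thursdays; the gaps (28, 35, 28, 28, 35, 28) vary with month length.
This is the last Thursday of each month.
May 2033 ends with Thursday 2033-05-26.
Last Thursday of June 2033: 2033-06-30.
Last Thursday of July 2033: 2033-07-28.
Last Thursday of August 2033: 2033-08-25.
September 2033 ends with Thursday 2033-09-29.
October 2033 ends with Thursday 2033-10-27.

2033-10-27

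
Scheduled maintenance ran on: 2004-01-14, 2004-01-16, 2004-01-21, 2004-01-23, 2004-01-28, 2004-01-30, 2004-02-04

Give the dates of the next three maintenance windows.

2004-02-06, 2004-02-11, 2004-02-13

Every event lands on a Wednesday or Friday (gaps cycle 2, 5, 2, 5, 2, 5).
So the schedule is: every Wednesday and Friday.
Next Friday: 2004-02-06.
The following Wednesday is 2004-02-11.
Next Friday: 2004-02-13.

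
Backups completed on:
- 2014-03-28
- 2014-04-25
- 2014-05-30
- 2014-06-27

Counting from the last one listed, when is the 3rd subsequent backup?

Every date is a Friday; gaps 28, 35, 28 days.
Each is the last Friday of its month (at least one falls on the 29th or later, ruling out '4th Friday').
July 2014 ends with Friday 2014-07-25.
Last Friday of August 2014: 2014-08-29.
September 2014 ends with Friday 2014-09-26.

2014-09-26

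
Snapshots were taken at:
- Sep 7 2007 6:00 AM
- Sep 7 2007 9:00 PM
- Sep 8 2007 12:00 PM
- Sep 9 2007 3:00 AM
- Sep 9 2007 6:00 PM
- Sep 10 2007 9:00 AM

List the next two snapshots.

Sep 11 2007 12:00 AM, Sep 11 2007 3:00 PM

The interval is a steady 15 hours (15, 15, 15, 15, 15).
Sep 10 2007 9:00 AM + 15 h = Sep 11 2007 12:00 AM.
Sep 11 2007 12:00 AM + 15 h = Sep 11 2007 3:00 PM.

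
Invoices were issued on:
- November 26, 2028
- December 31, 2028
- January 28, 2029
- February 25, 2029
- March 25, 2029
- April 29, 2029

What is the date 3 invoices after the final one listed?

These are Sundays with 35, 28, 28, 28, 35-day gaps.
Each is the final Sunday of its month — December 31, 2028 is past the 28th, so '4th Sunday' doesn't fit.
Last Sunday of May 2029: May 27, 2029.
Last Sunday of June 2029: June 24, 2029.
July 2029 ends with Sunday July 29, 2029.

July 29, 2029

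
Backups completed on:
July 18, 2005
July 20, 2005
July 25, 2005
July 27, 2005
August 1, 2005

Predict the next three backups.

August 3, 2005; August 8, 2005; August 10, 2005

Gaps: 2, 5, 2, 5 days — not constant, but cyclic with period 2.
The events fall on every Monday and Wednesday.
The following Wednesday is August 3, 2005.
Next Monday: August 8, 2005.
Next Wednesday: August 10, 2005.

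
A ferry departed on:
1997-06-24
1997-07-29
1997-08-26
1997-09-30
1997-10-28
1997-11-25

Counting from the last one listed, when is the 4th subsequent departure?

All Tuesdays; the gaps (35, 28, 35, 28, 28) vary with month length.
This is the last Tuesday of each month.
December 1997 ends with Tuesday 1997-12-30.
Last Tuesday of January 1998: 1998-01-27.
February 1998 ends with Tuesday 1998-02-24.
March 1998 ends with Tuesday 1998-03-31.

1998-03-31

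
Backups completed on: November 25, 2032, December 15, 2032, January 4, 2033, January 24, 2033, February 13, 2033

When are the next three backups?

Gaps between consecutive events: 20, 20, 20, 20 days — a constant 20-day interval.
February 13, 2033 + 20 days = March 5, 2033.
March 5, 2033 + 20 days = March 25, 2033.
March 25, 2033 + 20 days = April 14, 2033.

March 5, 2033; March 25, 2033; April 14, 2033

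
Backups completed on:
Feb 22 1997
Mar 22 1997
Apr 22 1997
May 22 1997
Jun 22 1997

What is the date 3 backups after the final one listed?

Gaps: 28, 31, 30, 31 days — not constant. Every event is on the 22nd of the month.
Pattern: the 22nd of each month.
July 1997: Jul 22 1997.
August 1997: Aug 22 1997.
September 1997: Sep 22 1997.

Sep 22 1997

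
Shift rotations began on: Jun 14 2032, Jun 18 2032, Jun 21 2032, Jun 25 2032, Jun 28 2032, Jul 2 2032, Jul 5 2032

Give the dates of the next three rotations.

The gap pattern 4, 3, 4, 3, 4, 3 repeats every 2 events.
These are the Mondays and Fridays of each week.
Next Friday: Jul 9 2032.
Next Monday: Jul 12 2032.
Next Friday: Jul 16 2032.

Jul 9 2032, Jul 12 2032, Jul 16 2032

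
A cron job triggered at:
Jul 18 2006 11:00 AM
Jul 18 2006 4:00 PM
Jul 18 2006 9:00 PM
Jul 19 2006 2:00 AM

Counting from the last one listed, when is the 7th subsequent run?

Spacing: 5, 5, 5 h — constant 5 h.
Jul 19 2006 2:00 AM + 5 h = Jul 19 2006 7:00 AM.
Jul 19 2006 7:00 AM + 5 h = Jul 19 2006 12:00 PM.
Jul 19 2006 12:00 PM + 5 h = Jul 19 2006 5:00 PM.
Jul 19 2006 5:00 PM + 5 h = Jul 19 2006 10:00 PM.
Jul 19 2006 10:00 PM + 5 h = Jul 20 2006 3:00 AM.
Jul 20 2006 3:00 AM + 5 h = Jul 20 2006 8:00 AM.
Jul 20 2006 8:00 AM + 5 h = Jul 20 2006 1:00 PM.

Jul 20 2006 1:00 PM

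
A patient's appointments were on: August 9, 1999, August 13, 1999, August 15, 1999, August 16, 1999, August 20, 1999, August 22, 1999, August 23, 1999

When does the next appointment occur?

Gaps: 4, 2, 1, 4, 2, 1 days — not constant, but cyclic with period 3.
The events fall on every Monday, Friday and Sunday.
Next Friday: August 27, 1999.

August 27, 1999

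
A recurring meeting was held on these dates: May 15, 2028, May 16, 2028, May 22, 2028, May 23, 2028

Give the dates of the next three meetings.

May 29, 2028; May 30, 2028; June 5, 2028

The gap pattern 1, 6, 1 repeats every 2 events.
These are the Mondays and Tuesdays of each week.
The following Monday is May 29, 2028.
The following Tuesday is May 30, 2028.
The following Monday is June 5, 2028.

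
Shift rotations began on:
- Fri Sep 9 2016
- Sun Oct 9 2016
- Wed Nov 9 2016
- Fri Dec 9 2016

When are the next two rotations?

Mon Jan 9 2017, Thu Feb 9 2017

Each date is the 9th; the gaps (30, 31, 30) track the month lengths.
The rule is the 9th of each month.
Next: January 2017 → Mon Jan 9 2017.
February 2017: Thu Feb 9 2017.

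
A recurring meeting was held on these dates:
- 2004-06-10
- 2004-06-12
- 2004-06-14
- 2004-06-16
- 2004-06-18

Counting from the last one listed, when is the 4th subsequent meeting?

2004-06-26

Every event comes 2 days after the last (2, 2, 2, 2).
2004-06-18 + 2 days = 2004-06-20.
2004-06-20 + 2 days = 2004-06-22.
2004-06-22 + 2 days = 2004-06-24.
2004-06-24 + 2 days = 2004-06-26.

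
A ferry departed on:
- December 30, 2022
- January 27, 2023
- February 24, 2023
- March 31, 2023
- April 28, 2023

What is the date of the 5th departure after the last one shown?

September 29, 2023

These are Fridays with 28, 28, 35, 28-day gaps.
Each is the final Friday of its month — December 30, 2022 is past the 28th, so '4th Friday' doesn't fit.
Last Friday of May 2023: May 26, 2023.
June 2023 ends with Friday June 30, 2023.
Last Friday of July 2023: July 28, 2023.
August 2023 ends with Friday August 25, 2023.
Last Friday of September 2023: September 29, 2023.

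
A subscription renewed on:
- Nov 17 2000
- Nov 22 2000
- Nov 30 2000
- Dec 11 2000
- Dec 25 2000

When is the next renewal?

Jan 11 2001

Gaps: 5, 8, 11, 14 days — each gap is 3 larger than the previous one.
Next gap: 17 days. Dec 25 2000 + 17 days = Jan 11 2001.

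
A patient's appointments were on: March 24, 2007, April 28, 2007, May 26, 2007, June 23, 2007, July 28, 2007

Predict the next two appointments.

August 25, 2007; September 22, 2007

These are Saturdays at 28- or 35-day spacing (35, 28, 28, 35).
The pattern: 4th Saturday of the month.
August 2007 — 4th Saturday is August 25, 2007.
September 2007 — 4th Saturday is September 22, 2007.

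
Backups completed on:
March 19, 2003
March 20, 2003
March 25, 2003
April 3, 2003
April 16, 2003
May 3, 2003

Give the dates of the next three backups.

Gaps: 1, 5, 9, 13, 17 days — each gap is 4 larger than the previous one.
Next gap: 21 days. May 3, 2003 + 21 days = May 24, 2003.
Next gap: 25 days. May 24, 2003 + 25 days = June 18, 2003.
Next gap: 29 days. June 18, 2003 + 29 days = July 17, 2003.

May 24, 2003; June 18, 2003; July 17, 2003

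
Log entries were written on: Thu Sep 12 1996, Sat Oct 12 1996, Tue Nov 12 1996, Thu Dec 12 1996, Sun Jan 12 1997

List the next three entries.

Wed Feb 12 1997, Wed Mar 12 1997, Sat Apr 12 1997

The day-of-month is always 12 (30, 31, 30, 31 days between events).
So this recurs on the 12th of each month.
February 1997: Wed Feb 12 1997.
Next: March 1997 → Wed Mar 12 1997.
Next: April 1997 → Sat Apr 12 1997.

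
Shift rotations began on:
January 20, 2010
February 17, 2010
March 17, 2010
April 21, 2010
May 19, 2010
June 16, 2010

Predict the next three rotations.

These are Wednesdays at 28- or 35-day spacing (28, 28, 35, 28, 28).
The pattern: 3rd Wednesday of the month.
July 2010 — 3rd Wednesday is July 21, 2010.
3rd Wednesday of August 2010: August 18, 2010.
September 2010 — 3rd Wednesday is September 15, 2010.

July 21, 2010; August 18, 2010; September 15, 2010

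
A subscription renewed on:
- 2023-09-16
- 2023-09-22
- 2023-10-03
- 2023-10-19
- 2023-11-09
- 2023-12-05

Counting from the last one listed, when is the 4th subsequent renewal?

2024-05-07

Intervals are 6, 11, 16, 21, 26 days — an arithmetic progression with common difference 5.
Next gap: 31 days. 2023-12-05 + 31 days = 2024-01-05.
Next gap: 36 days. 2024-01-05 + 36 days = 2024-02-10.
Next gap: 41 days. 2024-02-10 + 41 days = 2024-03-22.
Next gap: 46 days. 2024-03-22 + 46 days = 2024-05-07.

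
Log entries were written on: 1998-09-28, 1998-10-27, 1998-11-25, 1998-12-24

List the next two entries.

1999-01-22, 1999-02-20

Every event comes 29 days after the last (29, 29, 29).
1998-12-24 + 29 days = 1999-01-22.
1999-01-22 + 29 days = 1999-02-20.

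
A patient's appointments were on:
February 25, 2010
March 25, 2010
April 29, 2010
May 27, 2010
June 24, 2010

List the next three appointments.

Every date is a Thursday; gaps 28, 35, 28, 28 days.
Each is the last Thursday of its month (at least one falls on the 29th or later, ruling out '4th Thursday').
July 2010 ends with Thursday July 29, 2010.
August 2010 ends with Thursday August 26, 2010.
September 2010 ends with Thursday September 30, 2010.

July 29, 2010; August 26, 2010; September 30, 2010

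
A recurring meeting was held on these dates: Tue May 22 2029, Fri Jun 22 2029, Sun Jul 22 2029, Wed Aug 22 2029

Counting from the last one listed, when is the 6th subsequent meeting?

The day-of-month is always 22 (31, 30, 31 days between events).
So this recurs on the 22nd of each month.
September 2029: Sat Sep 22 2029.
October 2029: Mon Oct 22 2029.
Next: November 2029 → Thu Nov 22 2029.
December 2029: Sat Dec 22 2029.
Next: January 2030 → Tue Jan 22 2030.
February 2030: Fri Feb 22 2030.

Fri Feb 22 2030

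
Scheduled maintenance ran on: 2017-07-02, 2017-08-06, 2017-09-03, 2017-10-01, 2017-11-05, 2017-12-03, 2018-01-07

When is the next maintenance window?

2018-02-04

Gaps: 35, 28, 28, 35, 28, 35 days — a mix of 28 and 35. Every date is a Sunday.
Each is the 1st Sunday of its month.
1st Sunday of February 2018: 2018-02-04.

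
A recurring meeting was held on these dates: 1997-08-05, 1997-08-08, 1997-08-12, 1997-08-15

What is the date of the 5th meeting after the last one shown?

1997-09-02

The gap pattern 3, 4, 3 repeats every 2 events.
These are the Tuesdays and Fridays of each week.
The following Tuesday is 1997-08-19.
The following Friday is 1997-08-22.
Next Tuesday: 1997-08-26.
Next Friday: 1997-08-29.
The following Tuesday is 1997-09-02.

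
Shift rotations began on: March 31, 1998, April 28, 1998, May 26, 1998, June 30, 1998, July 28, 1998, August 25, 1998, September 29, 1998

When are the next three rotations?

These are Tuesdays with 28, 28, 35, 28, 28, 35-day gaps.
Each is the final Tuesday of its month — March 31, 1998 is past the 28th, so '4th Tuesday' doesn't fit.
October 1998 ends with Tuesday October 27, 1998.
November 1998 ends with Tuesday November 24, 1998.
Last Tuesday of December 1998: December 29, 1998.

October 27, 1998; November 24, 1998; December 29, 1998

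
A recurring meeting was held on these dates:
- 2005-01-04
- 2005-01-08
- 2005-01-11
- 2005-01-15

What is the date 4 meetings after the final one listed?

2005-01-29

The gap pattern 4, 3, 4 repeats every 2 events.
These are the Tuesdays and Saturdays of each week.
The following Tuesday is 2005-01-18.
Next Saturday: 2005-01-22.
Next Tuesday: 2005-01-25.
The following Saturday is 2005-01-29.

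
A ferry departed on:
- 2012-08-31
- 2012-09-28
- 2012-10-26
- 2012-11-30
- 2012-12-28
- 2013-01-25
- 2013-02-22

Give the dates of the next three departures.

2013-03-29, 2013-04-26, 2013-05-31

Every date is a Friday; gaps 28, 28, 35, 28, 28, 28 days.
Each is the last Friday of its month (at least one falls on the 29th or later, ruling out '4th Friday').
March 2013 ends with Friday 2013-03-29.
April 2013 ends with Friday 2013-04-26.
Last Friday of May 2013: 2013-05-31.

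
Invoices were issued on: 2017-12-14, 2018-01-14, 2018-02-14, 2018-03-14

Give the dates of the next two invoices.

2018-04-14, 2018-05-14

Each date is the 14th; the gaps (31, 31, 28) track the month lengths.
The rule is the 14th of each month.
Next: April 2018 → 2018-04-14.
Next: May 2018 → 2018-05-14.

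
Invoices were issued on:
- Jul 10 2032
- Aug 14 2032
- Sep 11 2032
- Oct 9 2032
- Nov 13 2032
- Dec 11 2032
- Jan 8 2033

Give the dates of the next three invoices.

These are Saturdays at 28- or 35-day spacing (35, 28, 28, 35, 28, 28).
The pattern: 2nd Saturday of the month.
2nd Saturday of February 2033: Feb 12 2033.
March 2033 — 2nd Saturday is Mar 12 2033.
2nd Saturday of April 2033: Apr 9 2033.

Feb 12 2033, Mar 12 2033, Apr 9 2033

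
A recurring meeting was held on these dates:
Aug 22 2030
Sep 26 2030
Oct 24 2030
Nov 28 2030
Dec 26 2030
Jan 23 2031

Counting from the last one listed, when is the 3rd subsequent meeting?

Gaps: 35, 28, 35, 28, 28 days — a mix of 28 and 35. Every date is a Thursday.
Each is the 4th Thursday of its month.
4th Thursday of February 2031: Feb 27 2031.
4th Thursday of March 2031: Mar 27 2031.
4th Thursday of April 2031: Apr 24 2031.

Apr 24 2031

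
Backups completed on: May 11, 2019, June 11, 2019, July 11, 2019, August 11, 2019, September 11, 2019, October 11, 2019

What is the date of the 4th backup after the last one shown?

February 11, 2020

Gaps: 31, 30, 31, 31, 30 days — not constant. Every event is on the 11th of the month.
Pattern: the 11th of each month.
Next: November 2019 → November 11, 2019.
December 2019: December 11, 2019.
Next: January 2020 → January 11, 2020.
February 2020: February 11, 2020.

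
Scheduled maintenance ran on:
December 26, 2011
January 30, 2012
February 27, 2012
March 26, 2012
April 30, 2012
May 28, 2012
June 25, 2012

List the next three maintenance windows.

July 30, 2012; August 27, 2012; September 24, 2012

Every date is a Monday; gaps 35, 28, 28, 35, 28, 28 days.
Each is the last Monday of its month (at least one falls on the 29th or later, ruling out '4th Monday').
July 2012 ends with Monday July 30, 2012.
Last Monday of August 2012: August 27, 2012.
Last Monday of September 2012: September 24, 2012.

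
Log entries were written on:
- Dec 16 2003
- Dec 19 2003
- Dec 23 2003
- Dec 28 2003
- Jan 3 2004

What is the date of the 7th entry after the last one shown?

The spacing grows by 1 each time: 3, 4, 5, 6 days.
Next gap: 7 days. Jan 3 2004 + 7 days = Jan 10 2004.
Next gap: 8 days. Jan 10 2004 + 8 days = Jan 18 2004.
Next gap: 9 days. Jan 18 2004 + 9 days = Jan 27 2004.
Next gap: 10 days. Jan 27 2004 + 10 days = Feb 6 2004.
Next gap: 11 days. Feb 6 2004 + 11 days = Feb 17 2004.
Next gap: 12 days. Feb 17 2004 + 12 days = Feb 29 2004.
Next gap: 13 days. Feb 29 2004 + 13 days = Mar 13 2004.

Mar 13 2004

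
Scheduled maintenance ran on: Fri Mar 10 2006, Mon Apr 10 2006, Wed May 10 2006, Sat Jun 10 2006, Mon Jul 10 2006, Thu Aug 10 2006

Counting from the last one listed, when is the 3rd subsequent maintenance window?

Fri Nov 10 2006

The day-of-month is always 10 (31, 30, 31, 30, 31 days between events).
So this recurs on the 10th of each month.
September 2006: Sun Sep 10 2006.
October 2006: Tue Oct 10 2006.
November 2006: Fri Nov 10 2006.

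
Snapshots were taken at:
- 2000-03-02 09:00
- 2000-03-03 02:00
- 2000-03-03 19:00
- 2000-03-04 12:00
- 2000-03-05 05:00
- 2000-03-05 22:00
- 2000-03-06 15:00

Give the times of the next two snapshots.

Spacing: 17, 17, 17, 17, 17, 17 h — constant 17 h.
2000-03-06 15:00 + 17 h = 2000-03-07 08:00.
2000-03-07 08:00 + 17 h = 2000-03-08 01:00.

2000-03-07 08:00, 2000-03-08 01:00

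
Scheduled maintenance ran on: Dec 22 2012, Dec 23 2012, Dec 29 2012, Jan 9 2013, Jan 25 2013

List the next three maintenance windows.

Intervals are 1, 6, 11, 16 days — an arithmetic progression with common difference 5.
Next gap: 21 days. Jan 25 2013 + 21 days = Feb 15 2013.
Next gap: 26 days. Feb 15 2013 + 26 days = Mar 13 2013.
Next gap: 31 days. Mar 13 2013 + 31 days = Apr 13 2013.

Feb 15 2013, Mar 13 2013, Apr 13 2013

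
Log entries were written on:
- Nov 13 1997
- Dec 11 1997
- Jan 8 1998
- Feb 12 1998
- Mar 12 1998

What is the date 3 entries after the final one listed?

These are Thursdays at 28- or 35-day spacing (28, 28, 35, 28).
The pattern: 2nd Thursday of the month.
2nd Thursday of April 1998: Apr 9 1998.
May 1998 — 2nd Thursday is May 14 1998.
June 1998 — 2nd Thursday is Jun 11 1998.

Jun 11 1998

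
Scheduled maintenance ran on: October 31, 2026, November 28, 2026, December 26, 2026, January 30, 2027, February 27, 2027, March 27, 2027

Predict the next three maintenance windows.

April 24, 2027; May 29, 2027; June 26, 2027

Every date is a Saturday; gaps 28, 28, 35, 28, 28 days.
Each is the last Saturday of its month (at least one falls on the 29th or later, ruling out '4th Saturday').
Last Saturday of April 2027: April 24, 2027.
May 2027 ends with Saturday May 29, 2027.
June 2027 ends with Saturday June 26, 2027.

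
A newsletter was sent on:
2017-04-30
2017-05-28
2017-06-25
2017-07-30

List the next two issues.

These are Sundays with 28, 28, 35-day gaps.
Each is the final Sunday of its month — 2017-04-30 is past the 28th, so '4th Sunday' doesn't fit.
August 2017 ends with Sunday 2017-08-27.
Last Sunday of September 2017: 2017-09-24.

2017-08-27, 2017-09-24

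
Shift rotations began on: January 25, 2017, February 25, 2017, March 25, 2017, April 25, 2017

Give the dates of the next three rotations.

May 25, 2017; June 25, 2017; July 25, 2017

Gaps: 31, 28, 31 days — not constant. Every event is on the 25th of the month.
Pattern: the 25th of each month.
May 2017: May 25, 2017.
Next: June 2017 → June 25, 2017.
July 2017: July 25, 2017.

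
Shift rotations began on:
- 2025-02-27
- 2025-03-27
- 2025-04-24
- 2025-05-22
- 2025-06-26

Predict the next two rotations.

2025-07-24, 2025-08-28

All dates are Thursdays, 28, 28, 28, 35 days apart.
Specifically, the 4th Thursday of each month.
July 2025 — 4th Thursday is 2025-07-24.
4th Thursday of August 2025: 2025-08-28.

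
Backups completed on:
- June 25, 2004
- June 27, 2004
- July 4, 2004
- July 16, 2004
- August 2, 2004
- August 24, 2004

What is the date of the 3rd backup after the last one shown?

November 28, 2004

Gaps: 2, 7, 12, 17, 22 days — each gap is 5 larger than the previous one.
Next gap: 27 days. August 24, 2004 + 27 days = September 20, 2004.
Next gap: 32 days. September 20, 2004 + 32 days = October 22, 2004.
Next gap: 37 days. October 22, 2004 + 37 days = November 28, 2004.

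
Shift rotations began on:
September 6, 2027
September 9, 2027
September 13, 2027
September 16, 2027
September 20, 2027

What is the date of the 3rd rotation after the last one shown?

September 30, 2027

Gaps: 3, 4, 3, 4 days — not constant, but cyclic with period 2.
The events fall on every Monday and Thursday.
Next Thursday: September 23, 2027.
Next Monday: September 27, 2027.
The following Thursday is September 30, 2027.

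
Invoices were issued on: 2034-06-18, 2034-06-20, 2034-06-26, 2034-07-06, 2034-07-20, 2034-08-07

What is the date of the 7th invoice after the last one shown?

2035-04-02

Gaps: 2, 6, 10, 14, 18 days — each gap is 4 larger than the previous one.
Next gap: 22 days. 2034-08-07 + 22 days = 2034-08-29.
Next gap: 26 days. 2034-08-29 + 26 days = 2034-09-24.
Next gap: 30 days. 2034-09-24 + 30 days = 2034-10-24.
Next gap: 34 days. 2034-10-24 + 34 days = 2034-11-27.
Next gap: 38 days. 2034-11-27 + 38 days = 2035-01-04.
Next gap: 42 days. 2035-01-04 + 42 days = 2035-02-15.
Next gap: 46 days. 2035-02-15 + 46 days = 2035-04-02.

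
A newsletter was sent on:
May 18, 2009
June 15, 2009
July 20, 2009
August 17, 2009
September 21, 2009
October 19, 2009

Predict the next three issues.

All dates are Mondays, 28, 35, 28, 35, 28 days apart.
Specifically, the 3rd Monday of each month.
3rd Monday of November 2009: November 16, 2009.
December 2009 — 3rd Monday is December 21, 2009.
3rd Monday of January 2010: January 18, 2010.

November 16, 2009; December 21, 2009; January 18, 2010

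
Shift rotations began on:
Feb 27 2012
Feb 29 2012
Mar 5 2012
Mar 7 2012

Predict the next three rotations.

Gaps: 2, 5, 2 days — not constant, but cyclic with period 2.
The events fall on every Monday and Wednesday.
The following Monday is Mar 12 2012.
Next Wednesday: Mar 14 2012.
Next Monday: Mar 19 2012.

Mar 12 2012, Mar 14 2012, Mar 19 2012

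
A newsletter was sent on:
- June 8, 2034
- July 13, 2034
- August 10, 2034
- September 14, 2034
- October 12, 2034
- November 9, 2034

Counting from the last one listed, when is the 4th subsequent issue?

All dates are Thursdays, 35, 28, 35, 28, 28 days apart.
Specifically, the 2nd Thursday of each month.
December 2034 — 2nd Thursday is December 14, 2034.
2nd Thursday of January 2035: January 11, 2035.
February 2035 — 2nd Thursday is February 8, 2035.
March 2035 — 2nd Thursday is March 8, 2035.

March 8, 2035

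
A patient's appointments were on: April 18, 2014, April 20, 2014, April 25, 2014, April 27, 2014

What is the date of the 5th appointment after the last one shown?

May 16, 2014

Gaps: 2, 5, 2 days — not constant, but cyclic with period 2.
The events fall on every Friday and Sunday.
The following Friday is May 2, 2014.
The following Sunday is May 4, 2014.
The following Friday is May 9, 2014.
Next Sunday: May 11, 2014.
The following Friday is May 16, 2014.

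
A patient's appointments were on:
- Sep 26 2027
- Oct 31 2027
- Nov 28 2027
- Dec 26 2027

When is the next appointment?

These are Sundays with 35, 28, 28-day gaps.
Each is the final Sunday of its month — Oct 31 2027 is past the 28th, so '4th Sunday' doesn't fit.
January 2028 ends with Sunday Jan 30 2028.

Jan 30 2028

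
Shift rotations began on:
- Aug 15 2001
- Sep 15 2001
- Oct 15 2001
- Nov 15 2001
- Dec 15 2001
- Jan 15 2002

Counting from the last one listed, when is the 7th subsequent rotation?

The day-of-month is always 15 (31, 30, 31, 30, 31 days between events).
So this recurs on the 15th of each month.
February 2002: Feb 15 2002.
March 2002: Mar 15 2002.
Next: April 2002 → Apr 15 2002.
May 2002: May 15 2002.
Next: June 2002 → Jun 15 2002.
Next: July 2002 → Jul 15 2002.
Next: August 2002 → Aug 15 2002.

Aug 15 2002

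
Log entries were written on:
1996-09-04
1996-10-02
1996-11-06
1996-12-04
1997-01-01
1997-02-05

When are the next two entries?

1997-03-05, 1997-04-02

Gaps: 28, 35, 28, 28, 35 days — a mix of 28 and 35. Every date is a Wednesday.
Each is the 1st Wednesday of its month.
March 1997 — 1st Wednesday is 1997-03-05.
April 1997 — 1st Wednesday is 1997-04-02.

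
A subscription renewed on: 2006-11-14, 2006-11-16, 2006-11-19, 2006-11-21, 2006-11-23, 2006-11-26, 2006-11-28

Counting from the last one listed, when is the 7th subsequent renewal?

The gap pattern 2, 3, 2, 2, 3, 2 repeats every 3 events.
These are the Tuesdays, Thursdays and Sundays of each week.
The following Thursday is 2006-11-30.
The following Sunday is 2006-12-03.
The following Tuesday is 2006-12-05.
The following Thursday is 2006-12-07.
The following Sunday is 2006-12-10.
Next Tuesday: 2006-12-12.
Next Thursday: 2006-12-14.

2006-12-14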